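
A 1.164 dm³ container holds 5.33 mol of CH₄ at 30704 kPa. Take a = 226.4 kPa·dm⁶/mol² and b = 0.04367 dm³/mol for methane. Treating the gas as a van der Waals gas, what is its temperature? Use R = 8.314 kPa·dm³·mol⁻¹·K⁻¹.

T = (P + a n²/V²)(V − nb)/(nR)
P + a n²/V² = 30704 + (226.4)(5.33)²/(1.164)² = 35451 kPa
V − nb = 1.164 − (5.33)(0.04367) = 0.93124 dm³
T = (35451)(0.93124)/((5.33)(8.314)) = 745.0 K

T ≈ 745.0 K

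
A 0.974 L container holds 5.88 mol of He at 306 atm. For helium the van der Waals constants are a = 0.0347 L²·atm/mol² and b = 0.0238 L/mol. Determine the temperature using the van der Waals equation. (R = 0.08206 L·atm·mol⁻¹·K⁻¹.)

T = (P + a n²/V²)(V − nb)/(nR)
P + a n²/V² = 306 + (0.0347)(5.88)²/(0.974)² = 307.26 atm
V − nb = 0.974 − (5.88)(0.0238) = 0.83406 L
T = (307.26)(0.83406)/((5.88)(0.08206)) = 531.1 K

T ≈ 531.1 K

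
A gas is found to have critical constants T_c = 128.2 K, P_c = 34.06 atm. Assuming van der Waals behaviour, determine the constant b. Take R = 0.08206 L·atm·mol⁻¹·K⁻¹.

b ≈ 0.03861 L/mol

From T_c = 8a/(27Rb) and P_c = a/(27b²): b = R T_c/(8 P_c).
b = (0.08206)(128.2)/(8×34.06) = 10.520/272.48 = 0.03861 L/mol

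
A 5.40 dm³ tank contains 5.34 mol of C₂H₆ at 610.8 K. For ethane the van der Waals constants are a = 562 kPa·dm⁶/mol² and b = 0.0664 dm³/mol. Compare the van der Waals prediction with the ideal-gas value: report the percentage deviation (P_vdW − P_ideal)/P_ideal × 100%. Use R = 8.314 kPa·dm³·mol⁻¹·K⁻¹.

Ideal: P_ideal = nRT/V = (5.34)(8.314)(610.8)/5.40 = 5021.77 kPa
vdW: P = nRT/(V − nb) − a n²/V² = 27117.5/5.04542 − 16025.8/29.1600 = 5374.68 − 549.582 = 4825.10 kPa
% deviation = (4825.10 − 5021.77)/5021.77 × 100% = -3.92%

-3.92 %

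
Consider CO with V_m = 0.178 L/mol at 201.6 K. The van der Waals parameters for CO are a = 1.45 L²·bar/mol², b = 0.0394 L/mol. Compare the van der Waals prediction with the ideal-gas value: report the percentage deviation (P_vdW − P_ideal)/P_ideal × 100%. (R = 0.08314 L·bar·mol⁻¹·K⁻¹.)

-20.17 %

Ideal: P_ideal = RT/V_m = (0.08314)(201.6)/0.178 = 94.1631 bar
vdW: P = RT/(V_m − b) − a/V_m² = 16.7610/0.138600 − 1.45/0.0316840 = 120.931 − 45.7644 = 75.167 bar
% deviation = (75.167 − 94.1631)/94.1631 × 100% = -20.17%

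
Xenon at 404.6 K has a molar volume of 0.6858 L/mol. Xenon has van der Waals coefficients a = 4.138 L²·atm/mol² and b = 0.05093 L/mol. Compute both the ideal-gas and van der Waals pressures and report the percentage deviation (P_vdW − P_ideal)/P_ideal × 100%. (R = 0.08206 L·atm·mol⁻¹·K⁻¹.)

Ideal: P_ideal = RT/V_m = (0.08206)(404.6)/0.6858 = 48.4128 atm
vdW: P = RT/(V_m − b) − a/V_m² = 33.2015/0.634870 − 4.138/0.470322 = 52.2965 − 8.79823 = 43.4983 atm
% deviation = (43.4983 − 48.4128)/48.4128 × 100% = -10.15%

-10.15 %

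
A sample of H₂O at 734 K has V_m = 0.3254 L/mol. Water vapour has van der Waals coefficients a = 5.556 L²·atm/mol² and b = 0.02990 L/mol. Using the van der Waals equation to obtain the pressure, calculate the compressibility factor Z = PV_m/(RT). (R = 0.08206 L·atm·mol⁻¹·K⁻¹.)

P = RT/(V_m − b) − a/V_m² = (0.08206)(734)/(0.3254 − 0.02990) − 5.556/(0.3254)²
  = 60.232/0.29550 − 52.472 = 203.83 − 52.472 = 151.36 atm
Z = PV_m/(RT) = (151.36)(0.3254)/((0.08206)(734)) = 49.253/60.232 = 0.8177

Z ≈ 0.8177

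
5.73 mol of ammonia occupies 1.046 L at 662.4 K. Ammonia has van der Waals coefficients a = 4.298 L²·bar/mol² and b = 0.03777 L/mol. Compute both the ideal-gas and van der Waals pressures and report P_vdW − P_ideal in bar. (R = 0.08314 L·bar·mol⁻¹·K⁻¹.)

Ideal: P_ideal = nRT/V = (5.73)(0.08314)(662.4)/1.046 = 301.685 bar
vdW: P = nRT/(V − nb) − a n²/V² = 315.562/0.829578 − 141.116/1.09412 = 380.389 − 128.977 = 251.412 bar
ΔP = 251.412 − 301.685 = -50.27 bar

ΔP ≈ -50.27 bar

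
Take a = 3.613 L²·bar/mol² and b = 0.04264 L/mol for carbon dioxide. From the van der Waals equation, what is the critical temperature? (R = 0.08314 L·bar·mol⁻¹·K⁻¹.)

For a van der Waals gas, T_c = 8a/(27Rb).
T_c = 8×3.613/(27×0.08314×0.04264) = 28.904/0.095717 = 302.0 K

T_c ≈ 302.0 K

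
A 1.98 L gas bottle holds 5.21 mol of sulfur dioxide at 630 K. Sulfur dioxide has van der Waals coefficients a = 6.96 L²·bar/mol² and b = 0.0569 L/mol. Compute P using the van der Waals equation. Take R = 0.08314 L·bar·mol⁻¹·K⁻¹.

P = nRT/(V − nb) − a n²/V²
nRT/(V − nb) = (5.21)(0.08314)(630)/(1.98 − 5.21×0.0569) = 272.89/1.6836 = 162.09 bar
a n²/V² = (6.96)(5.21)²/(1.98)² = 48.190 bar
P = 162.09 − 48.190 = 113.9 bar

P ≈ 113.9 bar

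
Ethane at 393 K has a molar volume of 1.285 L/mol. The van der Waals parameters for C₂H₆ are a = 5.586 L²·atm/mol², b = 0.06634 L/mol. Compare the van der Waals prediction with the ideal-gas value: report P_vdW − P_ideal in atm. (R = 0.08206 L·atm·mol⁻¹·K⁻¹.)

ΔP ≈ -2.017 atm

Ideal: P_ideal = RT/V_m = (0.08206)(393)/1.285 = 25.0969 atm
vdW: P = RT/(V_m − b) − a/V_m² = 32.2496/1.21866 − 5.586/1.65123 = 26.4632 − 3.38293 = 23.0803 atm
ΔP = 23.0803 − 25.0969 = -2.017 atm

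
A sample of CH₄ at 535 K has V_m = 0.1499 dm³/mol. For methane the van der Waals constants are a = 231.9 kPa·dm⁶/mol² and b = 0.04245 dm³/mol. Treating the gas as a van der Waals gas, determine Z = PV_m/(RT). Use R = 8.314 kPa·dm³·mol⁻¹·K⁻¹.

Z ≈ 1.047

P = RT/(V_m − b) − a/V_m² = (8.314)(535)/(0.1499 − 0.04245) − 231.9/(0.1499)²
  = 4448.0/0.10745 − 10320 = 41396 − 10320 = 31076 kPa
Z = PV_m/(RT) = (31076)(0.1499)/((8.314)(535)) = 4658.3/4448.0 = 1.047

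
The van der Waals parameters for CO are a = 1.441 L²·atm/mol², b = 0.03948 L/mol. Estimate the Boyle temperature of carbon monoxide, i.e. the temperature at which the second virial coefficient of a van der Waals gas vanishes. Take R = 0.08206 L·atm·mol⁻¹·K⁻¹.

T_B ≈ 444.8 K

For a van der Waals gas the second virial coefficient B₂ = b − a/(RT) vanishes at T_B = a/(Rb).
T_B = 1.441/(0.08206×0.03948) = 1.441/0.0032397 = 444.8 K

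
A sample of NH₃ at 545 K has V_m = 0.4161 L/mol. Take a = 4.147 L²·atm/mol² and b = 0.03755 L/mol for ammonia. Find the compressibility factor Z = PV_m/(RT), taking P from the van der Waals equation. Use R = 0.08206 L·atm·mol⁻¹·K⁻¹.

Z ≈ 0.8763

P = RT/(V_m − b) − a/V_m² = (0.08206)(545)/(0.4161 − 0.03755) − 4.147/(0.4161)²
  = 44.723/0.37855 − 23.952 = 118.14 − 23.952 = 94.19 atm
Z = PV_m/(RT) = (94.19)(0.4161)/((0.08206)(545)) = 39.192/44.723 = 0.8763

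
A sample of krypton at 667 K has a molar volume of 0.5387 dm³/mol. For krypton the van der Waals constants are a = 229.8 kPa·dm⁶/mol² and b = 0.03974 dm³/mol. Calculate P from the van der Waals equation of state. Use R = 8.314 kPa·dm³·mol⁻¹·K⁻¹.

P ≈ 10322 kPa

P = RT/(V_m − b) − a/V_m²
RT/(V_m − b) = (8.314)(667)/(0.5387 − 0.03974) = 5545.4/0.49896 = 11114 kPa
a/V_m² = 229.8/(0.5387)² = 791.87 kPa
P = 11114 − 791.87 = 10322 kPa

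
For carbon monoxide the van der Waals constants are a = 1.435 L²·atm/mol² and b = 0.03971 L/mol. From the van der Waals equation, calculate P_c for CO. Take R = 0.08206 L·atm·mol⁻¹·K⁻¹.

P_c ≈ 33.70 atm

For a van der Waals gas, P_c = a/(27b²).
P_c = 1.435/(27×(0.03971)²) = 1.435/0.042576 = 33.70 atm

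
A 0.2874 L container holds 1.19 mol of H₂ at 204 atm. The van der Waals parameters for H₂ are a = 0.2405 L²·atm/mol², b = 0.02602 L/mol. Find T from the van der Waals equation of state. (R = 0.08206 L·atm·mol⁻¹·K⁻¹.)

T ≈ 546.5 K

T = (P + a n²/V²)(V − nb)/(nR)
P + a n²/V² = 204 + (0.2405)(1.19)²/(0.2874)² = 208.12 atm
V − nb = 0.2874 − (1.19)(0.02602) = 0.25644 L
T = (208.12)(0.25644)/((1.19)(0.08206)) = 546.5 K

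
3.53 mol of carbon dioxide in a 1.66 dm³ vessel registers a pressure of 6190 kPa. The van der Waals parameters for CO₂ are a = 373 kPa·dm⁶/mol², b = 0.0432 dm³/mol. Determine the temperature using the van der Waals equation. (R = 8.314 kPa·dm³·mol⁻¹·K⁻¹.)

T ≈ 404.6 K

T = (P + a n²/V²)(V − nb)/(nR)
P + a n²/V² = 6190 + (373)(3.53)²/(1.66)² = 7876.7 kPa
V − nb = 1.66 − (3.53)(0.0432) = 1.5075 dm³
T = (7876.7)(1.5075)/((3.53)(8.314)) = 404.6 K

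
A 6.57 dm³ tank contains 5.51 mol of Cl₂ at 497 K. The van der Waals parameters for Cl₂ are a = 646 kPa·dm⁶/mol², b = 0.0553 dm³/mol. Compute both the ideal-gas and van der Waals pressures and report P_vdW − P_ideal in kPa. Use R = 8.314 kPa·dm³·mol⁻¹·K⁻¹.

Ideal: P_ideal = nRT/V = (5.51)(8.314)(497)/6.57 = 3465.39 kPa
vdW: P = nRT/(V − nb) − a n²/V² = 22767.6/6.26530 − 19612.6/43.1649 = 3633.92 − 454.365 = 3179.56 kPa
ΔP = 3179.56 − 3465.39 = -285.8 kPa

ΔP ≈ -285.8 kPa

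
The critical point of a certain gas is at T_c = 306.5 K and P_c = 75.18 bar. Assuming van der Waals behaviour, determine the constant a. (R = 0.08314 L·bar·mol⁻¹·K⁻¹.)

From T_c = 8a/(27Rb) and P_c = a/(27b²): a = 27 R² T_c²/(64 P_c).
a = 27×(0.08314)²×(306.5)²/(64×75.18) = 17533/4811.5 = 3.644 L²·bar/mol²

a ≈ 3.644 L²·bar/mol²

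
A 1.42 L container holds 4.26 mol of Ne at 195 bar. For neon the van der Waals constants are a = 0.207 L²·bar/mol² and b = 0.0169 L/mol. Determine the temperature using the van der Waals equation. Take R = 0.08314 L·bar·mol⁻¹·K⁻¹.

T ≈ 749.3 K

T = (P + a n²/V²)(V − nb)/(nR)
P + a n²/V² = 195 + (0.207)(4.26)²/(1.42)² = 196.86 bar
V − nb = 1.42 − (4.26)(0.0169) = 1.3480 L
T = (196.86)(1.3480)/((4.26)(0.08314)) = 749.3 K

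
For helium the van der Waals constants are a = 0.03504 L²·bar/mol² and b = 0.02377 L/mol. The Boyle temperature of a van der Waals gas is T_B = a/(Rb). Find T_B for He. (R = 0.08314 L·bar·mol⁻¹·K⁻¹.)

For a van der Waals gas the second virial coefficient B₂ = b − a/(RT) vanishes at T_B = a/(Rb).
T_B = 0.03504/(0.08314×0.02377) = 0.03504/0.0019762 = 17.73 K

T_B ≈ 17.73 K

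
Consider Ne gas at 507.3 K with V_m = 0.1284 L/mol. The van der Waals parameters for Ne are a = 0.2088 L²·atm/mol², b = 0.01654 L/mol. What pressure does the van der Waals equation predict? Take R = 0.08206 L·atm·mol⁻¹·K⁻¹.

P ≈ 359.5 atm

P = RT/(V_m − b) − a/V_m²
RT/(V_m − b) = (0.08206)(507.3)/(0.1284 − 0.01654) = 41.629/0.11186 = 372.15 atm
a/V_m² = 0.2088/(0.1284)² = 12.665 atm
P = 372.15 − 12.665 = 359.5 atm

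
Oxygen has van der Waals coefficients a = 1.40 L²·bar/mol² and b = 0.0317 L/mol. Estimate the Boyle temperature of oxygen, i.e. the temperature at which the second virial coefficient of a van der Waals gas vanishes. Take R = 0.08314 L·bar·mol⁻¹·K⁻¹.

T_B ≈ 531.2 K

For a van der Waals gas the second virial coefficient B₂ = b − a/(RT) vanishes at T_B = a/(Rb).
T_B = 1.40/(0.08314×0.0317) = 1.40/0.0026355 = 531.2 K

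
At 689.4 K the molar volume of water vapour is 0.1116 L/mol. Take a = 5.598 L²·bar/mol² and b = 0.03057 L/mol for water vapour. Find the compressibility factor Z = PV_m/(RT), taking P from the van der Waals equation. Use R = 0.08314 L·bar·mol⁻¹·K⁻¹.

P = RT/(V_m − b) − a/V_m² = (0.08314)(689.4)/(0.1116 − 0.03057) − 5.598/(0.1116)²
  = 57.317/0.081030 − 449.47 = 707.36 − 449.47 = 257.89 bar
Z = PV_m/(RT) = (257.89)(0.1116)/((0.08314)(689.4)) = 28.781/57.317 = 0.5021

Z ≈ 0.5021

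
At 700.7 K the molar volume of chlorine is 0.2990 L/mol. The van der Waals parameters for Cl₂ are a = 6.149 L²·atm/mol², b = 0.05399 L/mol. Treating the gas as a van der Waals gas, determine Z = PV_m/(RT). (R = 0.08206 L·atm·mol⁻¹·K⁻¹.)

Z ≈ 0.8627

P = RT/(V_m − b) − a/V_m² = (0.08206)(700.7)/(0.2990 − 0.05399) − 6.149/(0.2990)²
  = 57.499/0.24501 − 68.780 = 234.68 − 68.780 = 165.90 atm
Z = PV_m/(RT) = (165.90)(0.2990)/((0.08206)(700.7)) = 49.604/57.499 = 0.8627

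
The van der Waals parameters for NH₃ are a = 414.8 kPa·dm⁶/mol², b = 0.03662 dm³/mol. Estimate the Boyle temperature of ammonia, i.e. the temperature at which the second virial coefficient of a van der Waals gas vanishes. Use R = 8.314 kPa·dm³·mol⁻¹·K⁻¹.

For a van der Waals gas the second virial coefficient B₂ = b − a/(RT) vanishes at T_B = a/(Rb).
T_B = 414.8/(8.314×0.03662) = 414.8/0.30446 = 1362 K

T_B ≈ 1362 K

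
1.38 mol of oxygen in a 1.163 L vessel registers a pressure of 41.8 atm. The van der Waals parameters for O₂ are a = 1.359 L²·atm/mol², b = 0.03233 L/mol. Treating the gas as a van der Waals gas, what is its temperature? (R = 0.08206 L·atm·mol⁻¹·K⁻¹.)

T ≈ 431.7 K

T = (P + a n²/V²)(V − nb)/(nR)
P + a n²/V² = 41.8 + (1.359)(1.38)²/(1.163)² = 43.713 atm
V − nb = 1.163 − (1.38)(0.03233) = 1.1184 L
T = (43.713)(1.1184)/((1.38)(0.08206)) = 431.7 K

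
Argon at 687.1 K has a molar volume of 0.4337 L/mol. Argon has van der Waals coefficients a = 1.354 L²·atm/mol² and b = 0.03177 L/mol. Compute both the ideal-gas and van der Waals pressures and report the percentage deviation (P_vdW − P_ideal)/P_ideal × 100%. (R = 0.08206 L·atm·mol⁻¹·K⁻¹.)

2.37 %

Ideal: P_ideal = RT/V_m = (0.08206)(687.1)/0.4337 = 130.006 atm
vdW: P = RT/(V_m − b) − a/V_m² = 56.3834/0.401930 − 1.354/0.188096 = 140.282 − 7.19845 = 133.084 atm
% deviation = (133.084 − 130.006)/130.006 × 100% = 2.37%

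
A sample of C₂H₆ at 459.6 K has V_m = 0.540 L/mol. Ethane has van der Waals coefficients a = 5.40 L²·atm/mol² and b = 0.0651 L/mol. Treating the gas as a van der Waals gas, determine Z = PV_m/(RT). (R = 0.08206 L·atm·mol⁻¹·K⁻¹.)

Z ≈ 0.8719

P = RT/(V_m − b) − a/V_m² = (0.08206)(459.6)/(0.540 − 0.0651) − 5.40/(0.540)²
  = 37.715/0.47490 − 18.519 = 79.417 − 18.519 = 60.898 atm
Z = PV_m/(RT) = (60.898)(0.540)/((0.08206)(459.6)) = 32.885/37.715 = 0.8719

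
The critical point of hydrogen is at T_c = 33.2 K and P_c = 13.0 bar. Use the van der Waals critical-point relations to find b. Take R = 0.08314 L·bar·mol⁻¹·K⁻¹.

b ≈ 0.02654 L/mol

From T_c = 8a/(27Rb) and P_c = a/(27b²): b = R T_c/(8 P_c).
b = (0.08314)(33.2)/(8×13.0) = 2.7602/104.00 = 0.02654 L/mol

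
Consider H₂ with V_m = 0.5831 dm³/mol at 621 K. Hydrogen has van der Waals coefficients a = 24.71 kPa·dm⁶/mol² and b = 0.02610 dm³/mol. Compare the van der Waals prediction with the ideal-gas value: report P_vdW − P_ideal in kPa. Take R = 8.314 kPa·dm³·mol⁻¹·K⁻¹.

Ideal: P_ideal = RT/V_m = (8.314)(621)/0.5831 = 8854.39 kPa
vdW: P = RT/(V_m − b) − a/V_m² = 5162.99/0.557000 − 24.71/0.340006 = 9269.28 − 72.6752 = 9196.60 kPa
ΔP = 9196.60 − 8854.39 = 342.2 kPa

ΔP ≈ 342.2 kPa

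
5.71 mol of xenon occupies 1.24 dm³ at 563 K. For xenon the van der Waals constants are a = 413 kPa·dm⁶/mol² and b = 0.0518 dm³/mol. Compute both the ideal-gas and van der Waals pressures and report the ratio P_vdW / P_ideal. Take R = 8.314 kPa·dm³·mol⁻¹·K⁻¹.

P_vdW / P_ideal ≈ 0.9070

Ideal: P_ideal = nRT/V = (5.71)(8.314)(563)/1.24 = 21554.2 kPa
vdW: P = nRT/(V − nb) − a n²/V² = 26727.3/0.944222 − 13465.5/1.53760 = 28306.2 − 8757.48 = 19548.7 kPa
Ratio = 19548.7/21554.2 = 0.9070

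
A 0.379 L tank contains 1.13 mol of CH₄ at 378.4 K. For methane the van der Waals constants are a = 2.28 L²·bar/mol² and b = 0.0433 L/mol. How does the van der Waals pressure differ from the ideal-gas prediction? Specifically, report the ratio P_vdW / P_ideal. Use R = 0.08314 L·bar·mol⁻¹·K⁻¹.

P_vdW / P_ideal ≈ 0.9322

Ideal: P_ideal = nRT/V = (1.13)(0.08314)(378.4)/0.379 = 93.7995 bar
vdW: P = nRT/(V − nb) − a n²/V² = 35.5500/0.330071 − 2.91133/0.143641 = 107.704 − 20.2681 = 87.436 bar
Ratio = 87.436/93.7995 = 0.9322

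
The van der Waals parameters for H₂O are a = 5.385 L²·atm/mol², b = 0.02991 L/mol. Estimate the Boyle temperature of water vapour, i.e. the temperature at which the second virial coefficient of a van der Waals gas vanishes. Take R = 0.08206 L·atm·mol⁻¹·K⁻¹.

T_B ≈ 2194 K

For a van der Waals gas the second virial coefficient B₂ = b − a/(RT) vanishes at T_B = a/(Rb).
T_B = 5.385/(0.08206×0.02991) = 5.385/0.0024544 = 2194 K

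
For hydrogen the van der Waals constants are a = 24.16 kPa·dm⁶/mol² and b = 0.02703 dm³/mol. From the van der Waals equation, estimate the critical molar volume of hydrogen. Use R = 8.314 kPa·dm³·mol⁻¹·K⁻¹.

For a van der Waals gas, V_m,c = 3b.
V_m,c = 3×0.02703 = 0.08109 dm³/mol

V_m,c ≈ 0.08109 dm³/mol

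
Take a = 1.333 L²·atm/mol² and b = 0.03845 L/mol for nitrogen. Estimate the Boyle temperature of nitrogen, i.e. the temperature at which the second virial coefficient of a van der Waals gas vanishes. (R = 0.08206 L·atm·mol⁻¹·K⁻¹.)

For a van der Waals gas the second virial coefficient B₂ = b − a/(RT) vanishes at T_B = a/(Rb).
T_B = 1.333/(0.08206×0.03845) = 1.333/0.0031552 = 422.5 K

T_B ≈ 422.5 K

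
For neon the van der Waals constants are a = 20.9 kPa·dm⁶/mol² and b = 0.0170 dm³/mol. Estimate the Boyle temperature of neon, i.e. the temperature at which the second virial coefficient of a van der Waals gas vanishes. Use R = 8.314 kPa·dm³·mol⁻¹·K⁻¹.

T_B ≈ 147.9 K

For a van der Waals gas the second virial coefficient B₂ = b − a/(RT) vanishes at T_B = a/(Rb).
T_B = 20.9/(8.314×0.0170) = 20.9/0.14134 = 147.9 K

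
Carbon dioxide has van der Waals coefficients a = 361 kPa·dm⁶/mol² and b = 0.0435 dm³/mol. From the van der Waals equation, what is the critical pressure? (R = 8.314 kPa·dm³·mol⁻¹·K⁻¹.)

For a van der Waals gas, P_c = a/(27b²).
P_c = 361/(27×(0.0435)²) = 361/0.051091 = 7066 kPa

P_c ≈ 7066 kPa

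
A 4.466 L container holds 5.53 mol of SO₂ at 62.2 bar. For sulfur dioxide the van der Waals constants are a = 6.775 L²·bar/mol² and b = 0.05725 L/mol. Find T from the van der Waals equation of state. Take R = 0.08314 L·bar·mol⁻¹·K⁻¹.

T = (P + a n²/V²)(V − nb)/(nR)
P + a n²/V² = 62.2 + (6.775)(5.53)²/(4.466)² = 72.588 bar
V − nb = 4.466 − (5.53)(0.05725) = 4.1494 L
T = (72.588)(4.1494)/((5.53)(0.08314)) = 655.1 K

T ≈ 655.1 K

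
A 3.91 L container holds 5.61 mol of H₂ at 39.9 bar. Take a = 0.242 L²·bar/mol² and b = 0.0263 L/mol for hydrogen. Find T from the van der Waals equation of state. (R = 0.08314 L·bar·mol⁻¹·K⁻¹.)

T ≈ 325.9 K

T = (P + a n²/V²)(V − nb)/(nR)
P + a n²/V² = 39.9 + (0.242)(5.61)²/(3.91)² = 40.398 bar
V − nb = 3.91 − (5.61)(0.0263) = 3.7625 L
T = (40.398)(3.7625)/((5.61)(0.08314)) = 325.9 K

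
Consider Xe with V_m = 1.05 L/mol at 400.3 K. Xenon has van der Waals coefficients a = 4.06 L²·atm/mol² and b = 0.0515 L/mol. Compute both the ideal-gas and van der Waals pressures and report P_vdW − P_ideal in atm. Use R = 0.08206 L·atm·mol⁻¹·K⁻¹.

ΔP ≈ -2.069 atm

Ideal: P_ideal = RT/V_m = (0.08206)(400.3)/1.05 = 31.2844 atm
vdW: P = RT/(V_m − b) − a/V_m² = 32.8486/0.998500 − 4.06/1.10250 = 32.8979 − 3.68254 = 29.2154 atm
ΔP = 29.2154 − 31.2844 = -2.069 atm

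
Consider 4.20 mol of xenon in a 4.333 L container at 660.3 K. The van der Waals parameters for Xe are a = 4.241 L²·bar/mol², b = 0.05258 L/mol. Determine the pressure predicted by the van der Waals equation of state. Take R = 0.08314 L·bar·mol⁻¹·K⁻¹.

P = nRT/(V − nb) − a n²/V²
nRT/(V − nb) = (4.20)(0.08314)(660.3)/(4.333 − 4.20×0.05258) = 230.57/4.1122 = 56.070 bar
a n²/V² = (4.241)(4.20)²/(4.333)² = 3.9846 bar
P = 56.070 − 3.9846 = 52.09 bar

P ≈ 52.09 bar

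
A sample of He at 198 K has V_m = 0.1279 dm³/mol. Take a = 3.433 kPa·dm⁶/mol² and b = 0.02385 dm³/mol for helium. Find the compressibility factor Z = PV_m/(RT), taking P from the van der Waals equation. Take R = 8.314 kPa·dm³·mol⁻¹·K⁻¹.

P = RT/(V_m − b) − a/V_m² = (8.314)(198)/(0.1279 − 0.02385) − 3.433/(0.1279)²
  = 1646.2/0.10405 − 209.86 = 15821 − 209.86 = 15611 kPa
Z = PV_m/(RT) = (15611)(0.1279)/((8.314)(198)) = 1996.6/1646.2 = 1.213

Z ≈ 1.213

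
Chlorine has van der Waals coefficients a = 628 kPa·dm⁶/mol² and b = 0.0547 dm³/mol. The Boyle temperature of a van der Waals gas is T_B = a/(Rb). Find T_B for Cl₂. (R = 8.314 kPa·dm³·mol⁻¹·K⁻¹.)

For a van der Waals gas the second virial coefficient B₂ = b − a/(RT) vanishes at T_B = a/(Rb).
T_B = 628/(8.314×0.0547) = 628/0.45478 = 1381 K

T_B ≈ 1381 K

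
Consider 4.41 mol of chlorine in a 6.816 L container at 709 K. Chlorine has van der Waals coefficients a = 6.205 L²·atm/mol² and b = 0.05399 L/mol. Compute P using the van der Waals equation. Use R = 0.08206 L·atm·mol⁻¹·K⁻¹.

P ≈ 36.41 atm

P = nRT/(V − nb) − a n²/V²
nRT/(V − nb) = (4.41)(0.08206)(709)/(6.816 − 4.41×0.05399) = 256.58/6.5779 = 39.006 atm
a n²/V² = (6.205)(4.41)²/(6.816)² = 2.5975 atm
P = 39.006 − 2.5975 = 36.41 atm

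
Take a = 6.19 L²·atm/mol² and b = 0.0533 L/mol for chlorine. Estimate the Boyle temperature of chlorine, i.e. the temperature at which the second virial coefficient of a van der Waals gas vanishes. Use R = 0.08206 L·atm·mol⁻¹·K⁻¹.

T_B ≈ 1415 K

For a van der Waals gas the second virial coefficient B₂ = b − a/(RT) vanishes at T_B = a/(Rb).
T_B = 6.19/(0.08206×0.0533) = 6.19/0.0043738 = 1415 K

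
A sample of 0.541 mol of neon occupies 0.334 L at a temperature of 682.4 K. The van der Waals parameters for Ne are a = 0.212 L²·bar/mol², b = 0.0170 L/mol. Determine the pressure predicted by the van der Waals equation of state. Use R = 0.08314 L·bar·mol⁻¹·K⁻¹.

P = nRT/(V − nb) − a n²/V²
nRT/(V − nb) = (0.541)(0.08314)(682.4)/(0.334 − 0.541×0.0170) = 30.693/0.32480 = 94.498 bar
a n²/V² = (0.212)(0.541)²/(0.334)² = 0.55621 bar
P = 94.498 − 0.55621 = 93.94 bar

P ≈ 93.94 bar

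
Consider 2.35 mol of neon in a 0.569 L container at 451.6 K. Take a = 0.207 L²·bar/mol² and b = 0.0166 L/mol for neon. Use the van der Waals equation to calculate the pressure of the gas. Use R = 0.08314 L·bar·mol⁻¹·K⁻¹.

P = nRT/(V − nb) − a n²/V²
nRT/(V − nb) = (2.35)(0.08314)(451.6)/(0.569 − 2.35×0.0166) = 88.233/0.52999 = 166.48 bar
a n²/V² = (0.207)(2.35)²/(0.569)² = 3.5309 bar
P = 166.48 − 3.5309 = 162.9 bar

P ≈ 162.9 bar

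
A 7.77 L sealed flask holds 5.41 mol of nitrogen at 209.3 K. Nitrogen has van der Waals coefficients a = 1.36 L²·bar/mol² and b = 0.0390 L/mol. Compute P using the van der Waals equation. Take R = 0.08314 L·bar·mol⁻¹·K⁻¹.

P = nRT/(V − nb) − a n²/V²
nRT/(V − nb) = (5.41)(0.08314)(209.3)/(7.77 − 5.41×0.0390) = 94.141/7.5590 = 12.454 bar
a n²/V² = (1.36)(5.41)²/(7.77)² = 0.65931 bar
P = 12.454 − 0.65931 = 11.79 bar

P ≈ 11.79 bar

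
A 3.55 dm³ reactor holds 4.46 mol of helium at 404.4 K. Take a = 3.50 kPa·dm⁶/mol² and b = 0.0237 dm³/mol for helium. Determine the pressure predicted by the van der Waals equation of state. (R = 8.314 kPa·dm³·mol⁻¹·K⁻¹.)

P = nRT/(V − nb) − a n²/V²
nRT/(V − nb) = (4.46)(8.314)(404.4)/(3.55 − 4.46×0.0237) = 14995/3.4443 = 4353.6 kPa
a n²/V² = (3.50)(4.46)²/(3.55)² = 5.5243 kPa
P = 4353.6 − 5.5243 = 4348 kPa

P ≈ 4348 kPa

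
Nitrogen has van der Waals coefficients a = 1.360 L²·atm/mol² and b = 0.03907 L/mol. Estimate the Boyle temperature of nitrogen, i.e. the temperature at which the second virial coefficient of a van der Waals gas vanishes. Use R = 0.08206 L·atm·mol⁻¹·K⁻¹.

T_B ≈ 424.2 K

For a van der Waals gas the second virial coefficient B₂ = b − a/(RT) vanishes at T_B = a/(Rb).
T_B = 1.360/(0.08206×0.03907) = 1.360/0.0032061 = 424.2 K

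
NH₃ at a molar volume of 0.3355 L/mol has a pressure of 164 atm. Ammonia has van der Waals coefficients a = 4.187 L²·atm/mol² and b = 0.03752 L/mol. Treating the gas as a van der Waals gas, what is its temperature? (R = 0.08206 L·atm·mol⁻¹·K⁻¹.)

T ≈ 730.6 K

T = (P + a/V_m²)(V_m − b)/R
P + a/V_m² = 164 + 4.187/(0.3355)² = 201.20 atm
V_m − b = 0.3355 − 0.03752 = 0.29798 L/mol
T = (201.20)(0.29798)/0.08206 = 730.6 K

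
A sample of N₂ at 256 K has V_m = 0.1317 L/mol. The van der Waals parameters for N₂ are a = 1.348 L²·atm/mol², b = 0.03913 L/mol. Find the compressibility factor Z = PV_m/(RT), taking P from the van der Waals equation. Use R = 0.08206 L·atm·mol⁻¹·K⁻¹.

P = RT/(V_m − b) − a/V_m² = (0.08206)(256)/(0.1317 − 0.03913) − 1.348/(0.1317)²
  = 21.007/0.092570 − 77.717 = 226.93 − 77.717 = 149.21 atm
Z = PV_m/(RT) = (149.21)(0.1317)/((0.08206)(256)) = 19.651/21.007 = 0.9355

Z ≈ 0.9355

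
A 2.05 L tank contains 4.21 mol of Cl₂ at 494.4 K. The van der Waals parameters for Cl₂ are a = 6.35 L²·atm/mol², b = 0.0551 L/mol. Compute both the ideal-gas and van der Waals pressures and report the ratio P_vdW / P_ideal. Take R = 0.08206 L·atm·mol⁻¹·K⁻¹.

P_vdW / P_ideal ≈ 0.8062

Ideal: P_ideal = nRT/V = (4.21)(0.08206)(494.4)/2.05 = 83.3179 atm
vdW: P = nRT/(V − nb) − a n²/V² = 170.802/1.81803 − 112.548/4.20250 = 93.9489 − 26.7812 = 67.1677 atm
Ratio = 67.1677/83.3179 = 0.8062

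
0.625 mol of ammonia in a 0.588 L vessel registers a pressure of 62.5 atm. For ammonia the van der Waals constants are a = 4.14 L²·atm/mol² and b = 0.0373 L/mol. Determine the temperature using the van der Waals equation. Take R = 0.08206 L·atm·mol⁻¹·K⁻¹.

T ≈ 739.6 K

T = (P + a n²/V²)(V − nb)/(nR)
P + a n²/V² = 62.5 + (4.14)(0.625)²/(0.588)² = 67.177 atm
V − nb = 0.588 − (0.625)(0.0373) = 0.56469 L
T = (67.177)(0.56469)/((0.625)(0.08206)) = 739.6 K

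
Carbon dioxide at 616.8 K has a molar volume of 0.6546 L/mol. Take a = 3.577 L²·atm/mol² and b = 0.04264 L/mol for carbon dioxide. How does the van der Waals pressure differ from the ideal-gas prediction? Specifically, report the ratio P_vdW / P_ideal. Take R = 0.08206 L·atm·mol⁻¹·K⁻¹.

Ideal: P_ideal = RT/V_m = (0.08206)(616.8)/0.6546 = 77.3214 atm
vdW: P = RT/(V_m − b) − a/V_m² = 50.6146/0.611960 − 3.577/0.428501 = 82.7090 − 8.34771 = 74.3613 atm
Ratio = 74.3613/77.3214 = 0.9617

P_vdW / P_ideal ≈ 0.9617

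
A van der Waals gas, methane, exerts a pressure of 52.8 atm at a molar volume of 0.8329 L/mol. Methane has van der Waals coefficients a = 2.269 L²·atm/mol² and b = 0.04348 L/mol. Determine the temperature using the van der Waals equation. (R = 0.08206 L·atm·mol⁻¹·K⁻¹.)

T ≈ 539.4 K

T = (P + a/V_m²)(V_m − b)/R
P + a/V_m² = 52.8 + 2.269/(0.8329)² = 56.071 atm
V_m − b = 0.8329 − 0.04348 = 0.78942 L/mol
T = (56.071)(0.78942)/0.08206 = 539.4 K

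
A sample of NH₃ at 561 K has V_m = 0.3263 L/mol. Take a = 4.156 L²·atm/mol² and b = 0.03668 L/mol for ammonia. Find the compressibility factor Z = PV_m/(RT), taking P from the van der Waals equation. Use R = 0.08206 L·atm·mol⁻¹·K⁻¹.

P = RT/(V_m − b) − a/V_m² = (0.08206)(561)/(0.3263 − 0.03668) − 4.156/(0.3263)²
  = 46.036/0.28962 − 39.034 = 158.95 − 39.034 = 119.92 atm
Z = PV_m/(RT) = (119.92)(0.3263)/((0.08206)(561)) = 39.130/46.036 = 0.8500

Z ≈ 0.8500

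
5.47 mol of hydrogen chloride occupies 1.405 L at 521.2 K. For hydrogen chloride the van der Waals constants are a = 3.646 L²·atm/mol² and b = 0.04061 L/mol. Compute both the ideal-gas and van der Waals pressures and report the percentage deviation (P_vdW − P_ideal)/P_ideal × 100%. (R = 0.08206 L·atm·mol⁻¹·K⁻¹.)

-14.41 %

Ideal: P_ideal = nRT/V = (5.47)(0.08206)(521.2)/1.405 = 166.513 atm
vdW: P = nRT/(V − nb) − a n²/V² = 233.950/1.18286 − 109.092/1.97403 = 197.783 − 55.2636 = 142.519 atm
% deviation = (142.519 − 166.513)/166.513 × 100% = -14.41%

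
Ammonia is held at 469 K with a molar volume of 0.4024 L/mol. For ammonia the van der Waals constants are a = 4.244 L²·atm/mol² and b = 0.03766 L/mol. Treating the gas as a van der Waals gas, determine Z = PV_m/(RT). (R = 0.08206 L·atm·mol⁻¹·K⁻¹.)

Z ≈ 0.8292

P = RT/(V_m − b) − a/V_m² = (0.08206)(469)/(0.4024 − 0.03766) − 4.244/(0.4024)²
  = 38.486/0.36474 − 26.210 = 105.52 − 26.210 = 79.31 atm
Z = PV_m/(RT) = (79.31)(0.4024)/((0.08206)(469)) = 31.914/38.486 = 0.8292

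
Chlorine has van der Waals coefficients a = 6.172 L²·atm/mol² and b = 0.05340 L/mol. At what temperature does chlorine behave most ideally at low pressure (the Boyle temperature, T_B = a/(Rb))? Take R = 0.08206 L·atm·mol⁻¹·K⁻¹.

T_B ≈ 1408 K

For a van der Waals gas the second virial coefficient B₂ = b − a/(RT) vanishes at T_B = a/(Rb).
T_B = 6.172/(0.08206×0.05340) = 6.172/0.0043820 = 1408 K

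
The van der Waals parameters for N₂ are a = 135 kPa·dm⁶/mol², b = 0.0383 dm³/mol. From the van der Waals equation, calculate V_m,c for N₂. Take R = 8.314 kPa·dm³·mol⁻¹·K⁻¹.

V_m,c ≈ 0.1149 dm³/mol

For a van der Waals gas, V_m,c = 3b.
V_m,c = 3×0.0383 = 0.1149 dm³/mol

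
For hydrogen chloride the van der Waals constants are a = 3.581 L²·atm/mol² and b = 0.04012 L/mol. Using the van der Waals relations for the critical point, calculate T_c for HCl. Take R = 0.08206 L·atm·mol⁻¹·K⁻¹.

For a van der Waals gas, T_c = 8a/(27Rb).
T_c = 8×3.581/(27×0.08206×0.04012) = 28.648/0.088891 = 322.3 K

T_c ≈ 322.3 K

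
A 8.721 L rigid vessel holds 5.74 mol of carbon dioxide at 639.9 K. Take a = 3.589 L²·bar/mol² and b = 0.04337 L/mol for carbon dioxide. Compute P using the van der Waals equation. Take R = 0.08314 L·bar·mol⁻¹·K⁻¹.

P ≈ 34.49 bar

P = nRT/(V − nb) − a n²/V²
nRT/(V − nb) = (5.74)(0.08314)(639.9)/(8.721 − 5.74×0.04337) = 305.38/8.4721 = 36.045 bar
a n²/V² = (3.589)(5.74)²/(8.721)² = 1.5548 bar
P = 36.045 − 1.5548 = 34.49 bar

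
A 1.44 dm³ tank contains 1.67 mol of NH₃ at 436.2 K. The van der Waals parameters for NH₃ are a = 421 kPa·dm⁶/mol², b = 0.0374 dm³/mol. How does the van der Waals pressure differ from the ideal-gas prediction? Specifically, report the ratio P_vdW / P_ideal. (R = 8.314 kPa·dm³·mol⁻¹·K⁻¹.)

Ideal: P_ideal = nRT/V = (1.67)(8.314)(436.2)/1.44 = 4205.81 kPa
vdW: P = nRT/(V − nb) − a n²/V² = 6056.37/1.37754 − 1174.13/2.07360 = 4396.51 − 566.228 = 3830.28 kPa
Ratio = 3830.28/4205.81 = 0.9107

P_vdW / P_ideal ≈ 0.9107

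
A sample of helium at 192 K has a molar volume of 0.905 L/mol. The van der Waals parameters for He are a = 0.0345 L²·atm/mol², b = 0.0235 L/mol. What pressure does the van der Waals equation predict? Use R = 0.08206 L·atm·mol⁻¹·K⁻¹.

P = RT/(V_m − b) − a/V_m²
RT/(V_m − b) = (0.08206)(192)/(0.905 − 0.0235) = 15.756/0.88150 = 17.874 atm
a/V_m² = 0.0345/(0.905)² = 0.042123 atm
P = 17.874 − 0.042123 = 17.83 atm

P ≈ 17.83 atm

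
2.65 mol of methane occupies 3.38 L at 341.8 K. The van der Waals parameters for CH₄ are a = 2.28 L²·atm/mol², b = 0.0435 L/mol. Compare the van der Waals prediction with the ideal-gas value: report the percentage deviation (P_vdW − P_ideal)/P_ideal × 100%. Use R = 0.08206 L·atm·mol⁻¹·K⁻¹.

-2.84 %

Ideal: P_ideal = nRT/V = (2.65)(0.08206)(341.8)/3.38 = 21.9904 atm
vdW: P = nRT/(V − nb) − a n²/V² = 74.3275/3.26473 − 16.0113/11.4244 = 22.7668 − 1.40150 = 21.3653 atm
% deviation = (21.3653 − 21.9904)/21.9904 × 100% = -2.84%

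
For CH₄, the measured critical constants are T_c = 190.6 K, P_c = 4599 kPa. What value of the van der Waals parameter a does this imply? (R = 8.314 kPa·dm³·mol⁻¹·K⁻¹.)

From T_c = 8a/(27Rb) and P_c = a/(27b²): a = 27 R² T_c²/(64 P_c).
a = 27×(8.314)²×(190.6)²/(64×4599) = 67799985/294336 = 230.3 kPa·dm⁶/mol²

a ≈ 230.3 kPa·dm⁶/mol²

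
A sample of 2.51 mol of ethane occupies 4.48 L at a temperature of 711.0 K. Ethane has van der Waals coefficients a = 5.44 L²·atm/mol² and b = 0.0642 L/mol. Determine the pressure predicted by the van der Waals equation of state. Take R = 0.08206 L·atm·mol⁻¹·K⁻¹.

P ≈ 32.20 atm

P = nRT/(V − nb) − a n²/V²
nRT/(V − nb) = (2.51)(0.08206)(711.0)/(4.48 − 2.51×0.0642) = 146.45/4.3189 = 33.909 atm
a n²/V² = (5.44)(2.51)²/(4.48)² = 1.7076 atm
P = 33.909 − 1.7076 = 32.20 atm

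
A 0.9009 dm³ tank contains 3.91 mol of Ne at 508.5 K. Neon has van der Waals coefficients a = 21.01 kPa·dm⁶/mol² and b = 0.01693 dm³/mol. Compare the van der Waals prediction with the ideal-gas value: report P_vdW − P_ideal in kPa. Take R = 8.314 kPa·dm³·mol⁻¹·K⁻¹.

Ideal: P_ideal = nRT/V = (3.91)(8.314)(508.5)/0.9009 = 18348.5 kPa
vdW: P = nRT/(V − nb) − a n²/V² = 16530.2/0.834704 − 321.203/0.811621 = 19803.7 − 395.755 = 19407.9 kPa
ΔP = 19407.9 − 18348.5 = 1059 kPa

ΔP ≈ 1059 kPa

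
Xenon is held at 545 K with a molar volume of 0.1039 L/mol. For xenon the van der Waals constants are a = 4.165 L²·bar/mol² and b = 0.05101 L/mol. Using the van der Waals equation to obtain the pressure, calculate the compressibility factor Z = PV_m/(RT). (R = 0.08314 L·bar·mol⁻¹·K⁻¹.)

P = RT/(V_m − b) − a/V_m² = (0.08314)(545)/(0.1039 − 0.05101) − 4.165/(0.1039)²
  = 45.311/0.052890 − 385.82 = 856.70 − 385.82 = 470.88 bar
Z = PV_m/(RT) = (470.88)(0.1039)/((0.08314)(545)) = 48.924/45.311 = 1.080

Z ≈ 1.080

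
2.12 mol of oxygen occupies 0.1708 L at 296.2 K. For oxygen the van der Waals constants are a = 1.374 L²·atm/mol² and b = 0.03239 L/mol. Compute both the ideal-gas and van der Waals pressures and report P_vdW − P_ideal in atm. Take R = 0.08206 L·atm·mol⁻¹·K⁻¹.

ΔP ≈ -8.85 atm

Ideal: P_ideal = nRT/V = (2.12)(0.08206)(296.2)/0.1708 = 301.693 atm
vdW: P = nRT/(V − nb) − a n²/V² = 51.5291/0.102133 − 6.17531/0.0291726 = 504.529 − 211.682 = 292.847 atm
ΔP = 292.847 − 301.693 = -8.85 atm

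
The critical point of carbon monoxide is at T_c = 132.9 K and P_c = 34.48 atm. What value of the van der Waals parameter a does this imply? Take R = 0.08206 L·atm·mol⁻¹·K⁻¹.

From T_c = 8a/(27Rb) and P_c = a/(27b²): a = 27 R² T_c²/(64 P_c).
a = 27×(0.08206)²×(132.9)²/(64×34.48) = 3211.3/2206.7 = 1.455 L²·atm/mol²

a ≈ 1.455 L²·atm/mol²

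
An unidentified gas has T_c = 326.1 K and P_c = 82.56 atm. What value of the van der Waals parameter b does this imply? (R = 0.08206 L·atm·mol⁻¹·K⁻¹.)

b ≈ 0.04052 L/mol

From T_c = 8a/(27Rb) and P_c = a/(27b²): b = R T_c/(8 P_c).
b = (0.08206)(326.1)/(8×82.56) = 26.760/660.48 = 0.04052 L/mol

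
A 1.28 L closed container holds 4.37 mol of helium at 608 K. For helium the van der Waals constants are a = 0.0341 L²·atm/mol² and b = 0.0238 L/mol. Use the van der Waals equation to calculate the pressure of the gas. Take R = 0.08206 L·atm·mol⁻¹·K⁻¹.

P ≈ 185.0 atm

P = nRT/(V − nb) − a n²/V²
nRT/(V − nb) = (4.37)(0.08206)(608)/(1.28 − 4.37×0.0238) = 218.03/1.1760 = 185.40 atm
a n²/V² = (0.0341)(4.37)²/(1.28)² = 0.39746 atm
P = 185.40 − 0.39746 = 185.0 atm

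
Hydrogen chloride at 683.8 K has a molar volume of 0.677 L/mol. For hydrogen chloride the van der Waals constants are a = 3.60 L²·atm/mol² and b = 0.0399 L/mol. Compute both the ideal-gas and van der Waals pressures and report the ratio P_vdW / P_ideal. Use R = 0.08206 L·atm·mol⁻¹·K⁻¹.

P_vdW / P_ideal ≈ 0.9679

Ideal: P_ideal = RT/V_m = (0.08206)(683.8)/0.677 = 82.8842 atm
vdW: P = RT/(V_m − b) − a/V_m² = 56.1126/0.637100 − 3.60/0.458329 = 88.0750 − 7.85462 = 80.2204 atm
Ratio = 80.2204/82.8842 = 0.9679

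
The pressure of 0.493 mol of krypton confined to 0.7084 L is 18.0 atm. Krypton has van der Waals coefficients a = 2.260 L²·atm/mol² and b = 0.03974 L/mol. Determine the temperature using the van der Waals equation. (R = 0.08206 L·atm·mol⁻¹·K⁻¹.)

T ≈ 325.1 K

T = (P + a n²/V²)(V − nb)/(nR)
P + a n²/V² = 18.0 + (2.260)(0.493)²/(0.7084)² = 19.095 atm
V − nb = 0.7084 − (0.493)(0.03974) = 0.68881 L
T = (19.095)(0.68881)/((0.493)(0.08206)) = 325.1 K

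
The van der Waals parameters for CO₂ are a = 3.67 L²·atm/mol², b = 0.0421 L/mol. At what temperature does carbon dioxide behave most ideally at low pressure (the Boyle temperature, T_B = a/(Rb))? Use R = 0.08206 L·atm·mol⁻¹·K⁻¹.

For a van der Waals gas the second virial coefficient B₂ = b − a/(RT) vanishes at T_B = a/(Rb).
T_B = 3.67/(0.08206×0.0421) = 3.67/0.0034547 = 1062 K

T_B ≈ 1062 K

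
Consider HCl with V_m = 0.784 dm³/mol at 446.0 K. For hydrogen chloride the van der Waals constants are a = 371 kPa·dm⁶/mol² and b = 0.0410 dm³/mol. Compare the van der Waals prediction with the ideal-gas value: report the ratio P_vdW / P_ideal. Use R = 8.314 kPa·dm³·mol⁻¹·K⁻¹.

P_vdW / P_ideal ≈ 0.9276

Ideal: P_ideal = RT/V_m = (8.314)(446.0)/0.784 = 4729.65 kPa
vdW: P = RT/(V_m − b) − a/V_m² = 3708.04/0.743000 − 371/0.614656 = 4990.63 − 603.590 = 4387.04 kPa
Ratio = 4387.04/4729.65 = 0.9276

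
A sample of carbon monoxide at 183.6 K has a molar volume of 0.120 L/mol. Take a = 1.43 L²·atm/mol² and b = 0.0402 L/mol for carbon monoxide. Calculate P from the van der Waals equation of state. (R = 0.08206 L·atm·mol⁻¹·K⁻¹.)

P = RT/(V_m − b) − a/V_m²
RT/(V_m − b) = (0.08206)(183.6)/(0.120 − 0.0402) = 15.066/0.079800 = 188.80 atm
a/V_m² = 1.43/(0.120)² = 99.306 atm
P = 188.80 − 99.306 = 89.49 atm

P ≈ 89.49 atm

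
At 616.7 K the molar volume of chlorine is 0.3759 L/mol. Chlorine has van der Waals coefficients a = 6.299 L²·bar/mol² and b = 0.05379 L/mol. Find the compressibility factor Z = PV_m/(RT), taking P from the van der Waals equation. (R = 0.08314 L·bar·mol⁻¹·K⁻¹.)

Z ≈ 0.8402

P = RT/(V_m − b) − a/V_m² = (0.08314)(616.7)/(0.3759 − 0.05379) − 6.299/(0.3759)²
  = 51.272/0.32211 − 44.579 = 159.18 − 44.579 = 114.60 bar
Z = PV_m/(RT) = (114.60)(0.3759)/((0.08314)(616.7)) = 43.078/51.272 = 0.8402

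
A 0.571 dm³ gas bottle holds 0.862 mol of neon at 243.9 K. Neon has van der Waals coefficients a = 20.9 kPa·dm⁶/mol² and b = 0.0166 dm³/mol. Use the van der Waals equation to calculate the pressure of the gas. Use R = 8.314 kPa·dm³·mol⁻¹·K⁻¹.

P = nRT/(V − nb) − a n²/V²
nRT/(V − nb) = (0.862)(8.314)(243.9)/(0.571 − 0.862×0.0166) = 1748.0/0.55669 = 3140.0 kPa
a n²/V² = (20.9)(0.862)²/(0.571)² = 47.631 kPa
P = 3140.0 − 47.631 = 3092 kPa

P ≈ 3092 kPa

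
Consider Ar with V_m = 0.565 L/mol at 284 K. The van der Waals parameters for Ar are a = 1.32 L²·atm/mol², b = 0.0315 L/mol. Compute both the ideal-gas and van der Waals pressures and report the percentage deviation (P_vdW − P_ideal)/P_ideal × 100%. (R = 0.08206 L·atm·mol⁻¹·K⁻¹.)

-4.12 %

Ideal: P_ideal = RT/V_m = (0.08206)(284)/0.565 = 41.2479 atm
vdW: P = RT/(V_m − b) − a/V_m² = 23.3050/0.533500 − 1.32/0.319225 = 43.6832 − 4.13501 = 39.5482 atm
% deviation = (39.5482 − 41.2479)/41.2479 × 100% = -4.12%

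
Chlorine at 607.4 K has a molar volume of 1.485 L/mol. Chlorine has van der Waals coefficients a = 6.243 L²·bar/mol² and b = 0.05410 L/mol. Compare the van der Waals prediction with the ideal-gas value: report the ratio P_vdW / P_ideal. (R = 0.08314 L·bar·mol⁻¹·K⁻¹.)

Ideal: P_ideal = RT/V_m = (0.08314)(607.4)/1.485 = 34.0062 bar
vdW: P = RT/(V_m − b) − a/V_m² = 50.4992/1.43090 − 6.243/2.20523 = 35.2919 − 2.83100 = 32.4609 bar
Ratio = 32.4609/34.0062 = 0.9546

P_vdW / P_ideal ≈ 0.9546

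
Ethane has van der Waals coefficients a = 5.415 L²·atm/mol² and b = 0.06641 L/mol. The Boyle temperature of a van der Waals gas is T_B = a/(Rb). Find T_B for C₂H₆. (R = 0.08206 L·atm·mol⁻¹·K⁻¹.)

For a van der Waals gas the second virial coefficient B₂ = b − a/(RT) vanishes at T_B = a/(Rb).
T_B = 5.415/(0.08206×0.06641) = 5.415/0.0054496 = 993.7 K

T_B ≈ 993.7 K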